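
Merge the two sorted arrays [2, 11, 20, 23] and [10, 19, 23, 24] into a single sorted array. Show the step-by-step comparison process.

Merging process:

Compare 2 vs 10: take 2 from left. Merged: [2]
Compare 11 vs 10: take 10 from right. Merged: [2, 10]
Compare 11 vs 19: take 11 from left. Merged: [2, 10, 11]
Compare 20 vs 19: take 19 from right. Merged: [2, 10, 11, 19]
Compare 20 vs 23: take 20 from left. Merged: [2, 10, 11, 19, 20]
Compare 23 vs 23: take 23 from left. Merged: [2, 10, 11, 19, 20, 23]
Append remaining from right: [23, 24]. Merged: [2, 10, 11, 19, 20, 23, 23, 24]

Final merged array: [2, 10, 11, 19, 20, 23, 23, 24]
Total comparisons: 6

The merged array is [2, 10, 11, 19, 20, 23, 23, 24], requiring 6 comparisons. The merge step runs in O(n) time where n is the total number of elements.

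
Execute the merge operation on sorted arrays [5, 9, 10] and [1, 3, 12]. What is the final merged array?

Merging process:

Compare 5 vs 1: take 1 from right. Merged: [1]
Compare 5 vs 3: take 3 from right. Merged: [1, 3]
Compare 5 vs 12: take 5 from left. Merged: [1, 3, 5]
Compare 9 vs 12: take 9 from left. Merged: [1, 3, 5, 9]
Compare 10 vs 12: take 10 from left. Merged: [1, 3, 5, 9, 10]
Append remaining from right: [12]. Merged: [1, 3, 5, 9, 10, 12]

Final merged array: [1, 3, 5, 9, 10, 12]
Total comparisons: 5

The merged array is [1, 3, 5, 9, 10, 12], requiring 5 comparisons. The merge step runs in O(n) time where n is the total number of elements.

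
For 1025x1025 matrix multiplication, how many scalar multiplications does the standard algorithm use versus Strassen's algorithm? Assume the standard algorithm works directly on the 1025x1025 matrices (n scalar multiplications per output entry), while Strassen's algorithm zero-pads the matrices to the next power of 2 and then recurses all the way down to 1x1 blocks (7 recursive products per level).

Matrix multiplication for 1025x1025 matrices:

Strassen's algorithm requires power-of-2 dimensions. Pad 1025x1025 to 2048x2048 (next power of 2).

Standard algorithm: 1025^3 = 1076890625 multiplications
Strassen's algorithm: 7^(log2(2048)) = 7^11 = 1977326743 multiplications
Difference: 1076890625 - 1977326743 = -900436118 (Strassen uses MORE here due to padding overhead — for small or just-over-power-of-2 n, padding can outweigh the per-level savings)

Standard: 1076890625 multiplications (1025^3). Strassen: 1977326743 multiplications (7^11, after padding to 2048x2048). Strassen reduces 8 recursive multiplications to 7 at each level.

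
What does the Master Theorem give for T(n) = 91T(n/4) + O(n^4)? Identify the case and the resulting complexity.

Master Theorem for T(n) = 91T(n/4) + O(n^4):

a = 91, b = 4, c = 4
log_b(a) = log_4(91) = 3.2539

Case 3: c = 4 > log_4(91) = 3.2539
T(n) = O(n^4) = O(n^4)

For T(n) = 91T(n/4) + O(n^4): log_4(91) = 3.2539. This is Case 3 of the Master Theorem (c > log_b(a), work dominated by root), giving O(n^4).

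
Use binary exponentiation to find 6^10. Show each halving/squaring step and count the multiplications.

Computing 6^10 by squaring (build up from 6^1; each line after the first costs one multiplication):

6^1 = 6
6^2 = (6^1)^2 = 6^2 = 36
6^4 = (6^2)^2 = 36^2 = 1296
6^5 = 6 * 6^4 = 6 * 1296 = 7776
6^10 = (6^5)^2 = 7776^2 = 60466176

Result: 60466176
Multiplications needed: 4 (4 lines after 6^1)

6^10 = 60466176. Using exponentiation by squaring, this requires 4 multiplications. The key idea: if the exponent is even, square the half-power; if odd, multiply by the base once.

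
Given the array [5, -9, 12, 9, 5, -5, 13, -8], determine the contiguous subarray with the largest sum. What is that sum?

Using Kadane's algorithm on [5, -9, 12, 9, 5, -5, 13, -8]:

Scanning through the array:
Position 1 (value -9): max_ending_here = -4, max_so_far = 5
Position 2 (value 12): max_ending_here = 12, max_so_far = 12
Position 3 (value 9): max_ending_here = 21, max_so_far = 21
Position 4 (value 5): max_ending_here = 26, max_so_far = 26
Position 5 (value -5): max_ending_here = 21, max_so_far = 26
Position 6 (value 13): max_ending_here = 34, max_so_far = 34
Position 7 (value -8): max_ending_here = 26, max_so_far = 34

Maximum subarray: [12, 9, 5, -5, 13]
Maximum sum: 34

The maximum subarray is [12, 9, 5, -5, 13] with sum 34. This subarray runs from index 2 to index 6.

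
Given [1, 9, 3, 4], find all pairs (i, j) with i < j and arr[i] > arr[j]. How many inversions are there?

Finding inversions in [1, 9, 3, 4]:

(1, 2): arr[1]=9 > arr[2]=3
(1, 3): arr[1]=9 > arr[3]=4

Total inversions: 2

The array has 2 inversion(s): (1,2), (1,3). Each pair (i,j) satisfies i < j and arr[i] > arr[j].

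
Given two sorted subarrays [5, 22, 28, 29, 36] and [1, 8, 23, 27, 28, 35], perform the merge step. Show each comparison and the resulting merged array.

Merging process:

Compare 5 vs 1: take 1 from right. Merged: [1]
Compare 5 vs 8: take 5 from left. Merged: [1, 5]
Compare 22 vs 8: take 8 from right. Merged: [1, 5, 8]
Compare 22 vs 23: take 22 from left. Merged: [1, 5, 8, 22]
Compare 28 vs 23: take 23 from right. Merged: [1, 5, 8, 22, 23]
Compare 28 vs 27: take 27 from right. Merged: [1, 5, 8, 22, 23, 27]
Compare 28 vs 28: take 28 from left. Merged: [1, 5, 8, 22, 23, 27, 28]
Compare 29 vs 28: take 28 from right. Merged: [1, 5, 8, 22, 23, 27, 28, 28]
Compare 29 vs 35: take 29 from left. Merged: [1, 5, 8, 22, 23, 27, 28, 28, 29]
Compare 36 vs 35: take 35 from right. Merged: [1, 5, 8, 22, 23, 27, 28, 28, 29, 35]
Append remaining from left: [36]. Merged: [1, 5, 8, 22, 23, 27, 28, 28, 29, 35, 36]

Final merged array: [1, 5, 8, 22, 23, 27, 28, 28, 29, 35, 36]
Total comparisons: 10

The merged array is [1, 5, 8, 22, 23, 27, 28, 28, 29, 35, 36], requiring 10 comparisons. The merge step runs in O(n) time where n is the total number of elements.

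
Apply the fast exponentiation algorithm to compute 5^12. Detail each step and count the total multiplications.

Computing 5^12 by squaring (build up from 5^1; each line after the first costs one multiplication):

5^1 = 5
5^2 = (5^1)^2 = 5^2 = 25
5^3 = 5 * 5^2 = 5 * 25 = 125
5^6 = (5^3)^2 = 125^2 = 15625
5^12 = (5^6)^2 = 15625^2 = 244140625

Result: 244140625
Multiplications needed: 4 (4 lines after 5^1)

5^12 = 244140625. Using exponentiation by squaring, this requires 4 multiplications. The key idea: if the exponent is even, square the half-power; if odd, multiply by the base once.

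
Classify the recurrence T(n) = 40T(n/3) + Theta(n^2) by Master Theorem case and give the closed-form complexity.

Master Theorem for T(n) = 40T(n/3) + O(n^2):

a = 40, b = 3, c = 2
log_b(a) = log_3(40) = 3.3578

Case 1: c = 2 < log_3(40) = 3.3578
T(n) = O(n^(log_3 40))

For T(n) = 40T(n/3) + O(n^2): log_3(40) = 3.3578. This is Case 1 of the Master Theorem (c < log_b(a), work dominated by leaves), giving O(n^(log_3 40)).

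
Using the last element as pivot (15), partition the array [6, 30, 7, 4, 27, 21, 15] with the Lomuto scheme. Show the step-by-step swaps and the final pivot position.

Lomuto partition with pivot = 15:

Initial array: [6, 30, 7, 4, 27, 21, 15]

arr[0]=6 <= 15: swap with position 0, array becomes [6, 30, 7, 4, 27, 21, 15]
arr[1]=30 > 15: no swap
arr[2]=7 <= 15: swap with position 1, array becomes [6, 7, 30, 4, 27, 21, 15]
arr[3]=4 <= 15: swap with position 2, array becomes [6, 7, 4, 30, 27, 21, 15]
arr[4]=27 > 15: no swap
arr[5]=21 > 15: no swap

Place pivot at position 3: [6, 7, 4, 15, 27, 21, 30]
Pivot position: 3

After partitioning with pivot 15, the array becomes [6, 7, 4, 15, 27, 21, 30]. The pivot is placed at index 3. All elements to the left of the pivot are <= 15, and all elements to the right are > 15.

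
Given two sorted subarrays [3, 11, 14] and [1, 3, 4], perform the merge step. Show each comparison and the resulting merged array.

Merging process:

Compare 3 vs 1: take 1 from right. Merged: [1]
Compare 3 vs 3: take 3 from left. Merged: [1, 3]
Compare 11 vs 3: take 3 from right. Merged: [1, 3, 3]
Compare 11 vs 4: take 4 from right. Merged: [1, 3, 3, 4]
Append remaining from left: [11, 14]. Merged: [1, 3, 3, 4, 11, 14]

Final merged array: [1, 3, 3, 4, 11, 14]
Total comparisons: 4

The merged array is [1, 3, 3, 4, 11, 14], requiring 4 comparisons. The merge step runs in O(n) time where n is the total number of elements.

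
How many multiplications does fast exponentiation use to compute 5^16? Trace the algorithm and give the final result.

Computing 5^16 by squaring (build up from 5^1; each line after the first costs one multiplication):

5^1 = 5
5^2 = (5^1)^2 = 5^2 = 25
5^4 = (5^2)^2 = 25^2 = 625
5^8 = (5^4)^2 = 625^2 = 390625
5^16 = (5^8)^2 = 390625^2 = 152587890625

Result: 152587890625
Multiplications needed: 4 (4 lines after 5^1)

5^16 = 152587890625. Using exponentiation by squaring, this requires 4 multiplications. The key idea: if the exponent is even, square the half-power; if odd, multiply by the base once.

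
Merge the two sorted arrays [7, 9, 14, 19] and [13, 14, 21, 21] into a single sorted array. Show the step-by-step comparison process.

Merging process:

Compare 7 vs 13: take 7 from left. Merged: [7]
Compare 9 vs 13: take 9 from left. Merged: [7, 9]
Compare 14 vs 13: take 13 from right. Merged: [7, 9, 13]
Compare 14 vs 14: take 14 from left. Merged: [7, 9, 13, 14]
Compare 19 vs 14: take 14 from right. Merged: [7, 9, 13, 14, 14]
Compare 19 vs 21: take 19 from left. Merged: [7, 9, 13, 14, 14, 19]
Append remaining from right: [21, 21]. Merged: [7, 9, 13, 14, 14, 19, 21, 21]

Final merged array: [7, 9, 13, 14, 14, 19, 21, 21]
Total comparisons: 6

The merged array is [7, 9, 13, 14, 14, 19, 21, 21], requiring 6 comparisons. The merge step runs in O(n) time where n is the total number of elements.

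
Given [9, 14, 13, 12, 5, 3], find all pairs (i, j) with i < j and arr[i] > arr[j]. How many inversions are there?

Finding inversions in [9, 14, 13, 12, 5, 3]:

(0, 4): arr[0]=9 > arr[4]=5
(0, 5): arr[0]=9 > arr[5]=3
(1, 2): arr[1]=14 > arr[2]=13
(1, 3): arr[1]=14 > arr[3]=12
(1, 4): arr[1]=14 > arr[4]=5
(1, 5): arr[1]=14 > arr[5]=3
(2, 3): arr[2]=13 > arr[3]=12
(2, 4): arr[2]=13 > arr[4]=5
(2, 5): arr[2]=13 > arr[5]=3
(3, 4): arr[3]=12 > arr[4]=5
(3, 5): arr[3]=12 > arr[5]=3
(4, 5): arr[4]=5 > arr[5]=3

Total inversions: 12

The array has 12 inversion(s): (0,4), (0,5), (1,2), (1,3), (1,4), (1,5), (2,3), (2,4), (2,5), (3,4), (3,5), (4,5). Each pair (i,j) satisfies i < j and arr[i] > arr[j].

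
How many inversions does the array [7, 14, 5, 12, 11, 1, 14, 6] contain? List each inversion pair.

Finding inversions in [7, 14, 5, 12, 11, 1, 14, 6]:

(0, 2): arr[0]=7 > arr[2]=5
(0, 5): arr[0]=7 > arr[5]=1
(0, 7): arr[0]=7 > arr[7]=6
(1, 2): arr[1]=14 > arr[2]=5
(1, 3): arr[1]=14 > arr[3]=12
(1, 4): arr[1]=14 > arr[4]=11
(1, 5): arr[1]=14 > arr[5]=1
(1, 7): arr[1]=14 > arr[7]=6
(2, 5): arr[2]=5 > arr[5]=1
(3, 4): arr[3]=12 > arr[4]=11
(3, 5): arr[3]=12 > arr[5]=1
(3, 7): arr[3]=12 > arr[7]=6
(4, 5): arr[4]=11 > arr[5]=1
(4, 7): arr[4]=11 > arr[7]=6
(6, 7): arr[6]=14 > arr[7]=6

Total inversions: 15

The array has 15 inversion(s): (0,2), (0,5), (0,7), (1,2), (1,3), (1,4), (1,5), (1,7), (2,5), (3,4), (3,5), (3,7), (4,5), (4,7), (6,7). Each pair (i,j) satisfies i < j and arr[i] > arr[j].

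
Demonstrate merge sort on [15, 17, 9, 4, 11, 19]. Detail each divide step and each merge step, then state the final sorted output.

Merge sort trace:

Split: [15, 17, 9, 4, 11, 19] -> [15, 17, 9] and [4, 11, 19]
  Split: [15, 17, 9] -> [15] and [17, 9]
    Split: [17, 9] -> [17] and [9]
    Merge: [17] + [9] -> [9, 17]
  Merge: [15] + [9, 17] -> [9, 15, 17]
  Split: [4, 11, 19] -> [4] and [11, 19]
    Split: [11, 19] -> [11] and [19]
    Merge: [11] + [19] -> [11, 19]
  Merge: [4] + [11, 19] -> [4, 11, 19]
Merge: [9, 15, 17] + [4, 11, 19] -> [4, 9, 11, 15, 17, 19]

Final sorted array: [4, 9, 11, 15, 17, 19]

The merge sort proceeds by recursively splitting the array and merging sorted halves.
After all merges, the sorted array is [4, 9, 11, 15, 17, 19].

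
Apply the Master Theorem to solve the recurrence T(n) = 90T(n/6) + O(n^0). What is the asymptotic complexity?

Master Theorem for T(n) = 90T(n/6) + O(n^0):

a = 90, b = 6, c = 0
log_b(a) = log_6(90) = 2.5114

Case 1: c = 0 < log_6(90) = 2.5114
T(n) = O(n^(log_6 90))

For T(n) = 90T(n/6) + O(n^0): log_6(90) = 2.5114. This is Case 1 of the Master Theorem (c < log_b(a), work dominated by leaves), giving O(n^(log_6 90)).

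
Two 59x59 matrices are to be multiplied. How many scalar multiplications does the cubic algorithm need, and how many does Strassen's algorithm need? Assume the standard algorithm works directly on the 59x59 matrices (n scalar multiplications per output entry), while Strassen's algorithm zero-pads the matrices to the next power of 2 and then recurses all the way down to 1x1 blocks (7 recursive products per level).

Matrix multiplication for 59x59 matrices:

Strassen's algorithm requires power-of-2 dimensions. Pad 59x59 to 64x64 (next power of 2).

Standard algorithm: 59^3 = 205379 multiplications
Strassen's algorithm: 7^(log2(64)) = 7^6 = 117649 multiplications
Savings: 205379 - 117649 = 87730 multiplications

Standard: 205379 multiplications (59^3). Strassen: 117649 multiplications (7^6, after padding to 64x64). Strassen reduces 8 recursive multiplications to 7 at each level.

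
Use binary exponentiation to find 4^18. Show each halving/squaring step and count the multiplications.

Computing 4^18 by squaring (build up from 4^1; each line after the first costs one multiplication):

4^1 = 4
4^2 = (4^1)^2 = 4^2 = 16
4^4 = (4^2)^2 = 16^2 = 256
4^8 = (4^4)^2 = 256^2 = 65536
4^9 = 4 * 4^8 = 4 * 65536 = 262144
4^18 = (4^9)^2 = 262144^2 = 68719476736

Result: 68719476736
Multiplications needed: 5 (5 lines after 4^1)

4^18 = 68719476736. Using exponentiation by squaring, this requires 5 multiplications. The key idea: if the exponent is even, square the half-power; if odd, multiply by the base once.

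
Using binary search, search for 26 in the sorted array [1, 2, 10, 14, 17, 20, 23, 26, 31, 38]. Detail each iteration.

Binary search for 26 in [1, 2, 10, 14, 17, 20, 23, 26, 31, 38]:

lo=0, hi=9, mid=4, arr[mid]=17 -> 17 < 26, search right half
lo=5, hi=9, mid=7, arr[mid]=26 -> Found target at index 7!

Binary search finds 26 at index 7 after 2 comparisons. The search repeatedly halves the search space by comparing with the middle element.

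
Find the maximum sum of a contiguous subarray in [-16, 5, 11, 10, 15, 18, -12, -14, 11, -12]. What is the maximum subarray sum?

Using Kadane's algorithm on [-16, 5, 11, 10, 15, 18, -12, -14, 11, -12]:

Scanning through the array:
Position 1 (value 5): max_ending_here = 5, max_so_far = 5
Position 2 (value 11): max_ending_here = 16, max_so_far = 16
Position 3 (value 10): max_ending_here = 26, max_so_far = 26
Position 4 (value 15): max_ending_here = 41, max_so_far = 41
Position 5 (value 18): max_ending_here = 59, max_so_far = 59
Position 6 (value -12): max_ending_here = 47, max_so_far = 59
Position 7 (value -14): max_ending_here = 33, max_so_far = 59
Position 8 (value 11): max_ending_here = 44, max_so_far = 59
Position 9 (value -12): max_ending_here = 32, max_so_far = 59

Maximum subarray: [5, 11, 10, 15, 18]
Maximum sum: 59

The maximum subarray is [5, 11, 10, 15, 18] with sum 59. This subarray runs from index 1 to index 5.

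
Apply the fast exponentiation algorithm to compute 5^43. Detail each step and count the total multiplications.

Computing 5^43 by squaring (build up from 5^1; each line after the first costs one multiplication):

5^1 = 5
5^2 = (5^1)^2 = 5^2 = 25
5^4 = (5^2)^2 = 25^2 = 625
5^5 = 5 * 5^4 = 5 * 625 = 3125
5^10 = (5^5)^2 = 3125^2 = 9765625
5^20 = (5^10)^2 = 9765625^2 = 95367431640625
5^21 = 5 * 5^20 = 5 * 95367431640625 = 476837158203125
5^42 = (5^21)^2 = 476837158203125^2 = 227373675443232059478759765625
5^43 = 5 * 5^42 = 5 * 227373675443232059478759765625 = 1136868377216160297393798828125

Result: 1136868377216160297393798828125
Multiplications needed: 8 (8 lines after 5^1)

5^43 = 1136868377216160297393798828125. Using exponentiation by squaring, this requires 8 multiplications. The key idea: if the exponent is even, square the half-power; if odd, multiply by the base once.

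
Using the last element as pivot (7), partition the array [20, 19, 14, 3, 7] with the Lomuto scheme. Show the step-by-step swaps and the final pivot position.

Lomuto partition with pivot = 7:

Initial array: [20, 19, 14, 3, 7]

arr[0]=20 > 7: no swap
arr[1]=19 > 7: no swap
arr[2]=14 > 7: no swap
arr[3]=3 <= 7: swap with position 0, array becomes [3, 19, 14, 20, 7]

Place pivot at position 1: [3, 7, 14, 20, 19]
Pivot position: 1

After partitioning with pivot 7, the array becomes [3, 7, 14, 20, 19]. The pivot is placed at index 1. All elements to the left of the pivot are <= 7, and all elements to the right are > 7.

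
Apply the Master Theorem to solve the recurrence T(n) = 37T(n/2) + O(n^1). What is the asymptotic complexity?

Master Theorem for T(n) = 37T(n/2) + O(n^1):

a = 37, b = 2, c = 1
log_b(a) = log_2(37) = 5.2095

Case 1: c = 1 < log_2(37) = 5.2095
T(n) = O(n^(log_2 37))

For T(n) = 37T(n/2) + O(n^1): log_2(37) = 5.2095. This is Case 1 of the Master Theorem (c < log_b(a), work dominated by leaves), giving O(n^(log_2 37)).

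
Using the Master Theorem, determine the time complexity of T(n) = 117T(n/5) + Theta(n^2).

Master Theorem for T(n) = 117T(n/5) + O(n^2):

a = 117, b = 5, c = 2
log_b(a) = log_5(117) = 2.9589

Case 1: c = 2 < log_5(117) = 2.9589
T(n) = O(n^(log_5 117))

For T(n) = 117T(n/5) + O(n^2): log_5(117) = 2.9589. This is Case 1 of the Master Theorem (c < log_b(a), work dominated by leaves), giving O(n^(log_5 117)).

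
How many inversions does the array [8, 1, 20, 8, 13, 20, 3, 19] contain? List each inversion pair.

Finding inversions in [8, 1, 20, 8, 13, 20, 3, 19]:

(0, 1): arr[0]=8 > arr[1]=1
(0, 6): arr[0]=8 > arr[6]=3
(2, 3): arr[2]=20 > arr[3]=8
(2, 4): arr[2]=20 > arr[4]=13
(2, 6): arr[2]=20 > arr[6]=3
(2, 7): arr[2]=20 > arr[7]=19
(3, 6): arr[3]=8 > arr[6]=3
(4, 6): arr[4]=13 > arr[6]=3
(5, 6): arr[5]=20 > arr[6]=3
(5, 7): arr[5]=20 > arr[7]=19

Total inversions: 10

The array has 10 inversion(s): (0,1), (0,6), (2,3), (2,4), (2,6), (2,7), (3,6), (4,6), (5,6), (5,7). Each pair (i,j) satisfies i < j and arr[i] > arr[j].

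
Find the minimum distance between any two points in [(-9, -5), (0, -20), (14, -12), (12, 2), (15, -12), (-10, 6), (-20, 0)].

Computing all pairwise distances among 7 points:

d((-9, -5), (0, -20)) = 17.4929
d((-9, -5), (14, -12)) = 24.0416
d((-9, -5), (12, 2)) = 22.1359
d((-9, -5), (15, -12)) = 25.0
d((-9, -5), (-10, 6)) = 11.0454
d((-9, -5), (-20, 0)) = 12.083
d((0, -20), (14, -12)) = 16.1245
d((0, -20), (12, 2)) = 25.0599
d((0, -20), (15, -12)) = 17.0
d((0, -20), (-10, 6)) = 27.8568
d((0, -20), (-20, 0)) = 28.2843
d((14, -12), (12, 2)) = 14.1421
d((14, -12), (15, -12)) = 1.0 <-- minimum
d((14, -12), (-10, 6)) = 30.0
d((14, -12), (-20, 0)) = 36.0555
d((12, 2), (15, -12)) = 14.3178
d((12, 2), (-10, 6)) = 22.3607
d((12, 2), (-20, 0)) = 32.0624
d((15, -12), (-10, 6)) = 30.8058
d((15, -12), (-20, 0)) = 37.0
d((-10, 6), (-20, 0)) = 11.6619

Closest pair: (14, -12) and (15, -12) with distance 1.0

The closest pair is (14, -12) and (15, -12) with Euclidean distance 1.0. For 7 points, brute-force pairwise comparison is shown above. For large n, the divide-and-conquer algorithm (sort by x, recurse on halves, check the dividing strip) achieves O(n log n).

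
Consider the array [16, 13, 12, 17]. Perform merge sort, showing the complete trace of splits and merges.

Merge sort trace:

Split: [16, 13, 12, 17] -> [16, 13] and [12, 17]
  Split: [16, 13] -> [16] and [13]
  Merge: [16] + [13] -> [13, 16]
  Split: [12, 17] -> [12] and [17]
  Merge: [12] + [17] -> [12, 17]
Merge: [13, 16] + [12, 17] -> [12, 13, 16, 17]

Final sorted array: [12, 13, 16, 17]

The merge sort proceeds by recursively splitting the array and merging sorted halves.
After all merges, the sorted array is [12, 13, 16, 17].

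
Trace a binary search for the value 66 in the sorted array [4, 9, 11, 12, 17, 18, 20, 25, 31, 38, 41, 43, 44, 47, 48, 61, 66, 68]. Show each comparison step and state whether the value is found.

Binary search for 66 in [4, 9, 11, 12, 17, 18, 20, 25, 31, 38, 41, 43, 44, 47, 48, 61, 66, 68]:

lo=0, hi=17, mid=8, arr[mid]=31 -> 31 < 66, search right half
lo=9, hi=17, mid=13, arr[mid]=47 -> 47 < 66, search right half
lo=14, hi=17, mid=15, arr[mid]=61 -> 61 < 66, search right half
lo=16, hi=17, mid=16, arr[mid]=66 -> Found target at index 16!

Binary search finds 66 at index 16 after 4 comparisons. The search repeatedly halves the search space by comparing with the middle element.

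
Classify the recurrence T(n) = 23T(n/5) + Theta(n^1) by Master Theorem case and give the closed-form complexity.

Master Theorem for T(n) = 23T(n/5) + O(n^1):

a = 23, b = 5, c = 1
log_b(a) = log_5(23) = 1.9482

Case 1: c = 1 < log_5(23) = 1.9482
T(n) = O(n^(log_5 23))

For T(n) = 23T(n/5) + O(n^1): log_5(23) = 1.9482. This is Case 1 of the Master Theorem (c < log_b(a), work dominated by leaves), giving O(n^(log_5 23)).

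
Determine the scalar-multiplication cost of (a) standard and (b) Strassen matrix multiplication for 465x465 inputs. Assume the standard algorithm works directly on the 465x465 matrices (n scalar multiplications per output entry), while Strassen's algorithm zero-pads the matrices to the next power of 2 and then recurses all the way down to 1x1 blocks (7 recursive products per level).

Matrix multiplication for 465x465 matrices:

Strassen's algorithm requires power-of-2 dimensions. Pad 465x465 to 512x512 (next power of 2).

Standard algorithm: 465^3 = 100544625 multiplications
Strassen's algorithm: 7^(log2(512)) = 7^9 = 40353607 multiplications
Savings: 100544625 - 40353607 = 60191018 multiplications

Standard: 100544625 multiplications (465^3). Strassen: 40353607 multiplications (7^9, after padding to 512x512). Strassen reduces 8 recursive multiplications to 7 at each level.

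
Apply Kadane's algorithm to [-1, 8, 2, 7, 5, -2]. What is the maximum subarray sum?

Using Kadane's algorithm on [-1, 8, 2, 7, 5, -2]:

Scanning through the array:
Position 1 (value 8): max_ending_here = 8, max_so_far = 8
Position 2 (value 2): max_ending_here = 10, max_so_far = 10
Position 3 (value 7): max_ending_here = 17, max_so_far = 17
Position 4 (value 5): max_ending_here = 22, max_so_far = 22
Position 5 (value -2): max_ending_here = 20, max_so_far = 22

Maximum subarray: [8, 2, 7, 5]
Maximum sum: 22

The maximum subarray is [8, 2, 7, 5] with sum 22. This subarray runs from index 1 to index 4.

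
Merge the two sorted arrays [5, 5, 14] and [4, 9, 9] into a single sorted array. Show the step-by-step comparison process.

Merging process:

Compare 5 vs 4: take 4 from right. Merged: [4]
Compare 5 vs 9: take 5 from left. Merged: [4, 5]
Compare 5 vs 9: take 5 from left. Merged: [4, 5, 5]
Compare 14 vs 9: take 9 from right. Merged: [4, 5, 5, 9]
Compare 14 vs 9: take 9 from right. Merged: [4, 5, 5, 9, 9]
Append remaining from left: [14]. Merged: [4, 5, 5, 9, 9, 14]

Final merged array: [4, 5, 5, 9, 9, 14]
Total comparisons: 5

The merged array is [4, 5, 5, 9, 9, 14], requiring 5 comparisons. The merge step runs in O(n) time where n is the total number of elements.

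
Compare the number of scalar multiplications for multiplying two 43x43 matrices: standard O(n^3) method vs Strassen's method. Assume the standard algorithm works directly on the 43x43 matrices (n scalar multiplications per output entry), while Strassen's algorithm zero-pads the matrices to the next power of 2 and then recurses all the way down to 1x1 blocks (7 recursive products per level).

Matrix multiplication for 43x43 matrices:

Strassen's algorithm requires power-of-2 dimensions. Pad 43x43 to 64x64 (next power of 2).

Standard algorithm: 43^3 = 79507 multiplications
Strassen's algorithm: 7^(log2(64)) = 7^6 = 117649 multiplications
Difference: 79507 - 117649 = -38142 (Strassen uses MORE here due to padding overhead — for small or just-over-power-of-2 n, padding can outweigh the per-level savings)

Standard: 79507 multiplications (43^3). Strassen: 117649 multiplications (7^6, after padding to 64x64). Strassen reduces 8 recursive multiplications to 7 at each level.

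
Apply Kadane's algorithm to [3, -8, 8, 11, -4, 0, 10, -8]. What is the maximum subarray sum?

Using Kadane's algorithm on [3, -8, 8, 11, -4, 0, 10, -8]:

Scanning through the array:
Position 1 (value -8): max_ending_here = -5, max_so_far = 3
Position 2 (value 8): max_ending_here = 8, max_so_far = 8
Position 3 (value 11): max_ending_here = 19, max_so_far = 19
Position 4 (value -4): max_ending_here = 15, max_so_far = 19
Position 5 (value 0): max_ending_here = 15, max_so_far = 19
Position 6 (value 10): max_ending_here = 25, max_so_far = 25
Position 7 (value -8): max_ending_here = 17, max_so_far = 25

Maximum subarray: [8, 11, -4, 0, 10]
Maximum sum: 25

The maximum subarray is [8, 11, -4, 0, 10] with sum 25. This subarray runs from index 2 to index 6.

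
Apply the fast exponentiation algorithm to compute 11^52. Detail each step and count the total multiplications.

Computing 11^52 by squaring (build up from 11^1; each line after the first costs one multiplication):

11^1 = 11
11^2 = (11^1)^2 = 11^2 = 121
11^3 = 11 * 11^2 = 11 * 121 = 1331
11^6 = (11^3)^2 = 1331^2 = 1771561
11^12 = (11^6)^2 = 1771561^2 = 3138428376721
11^13 = 11 * 11^12 = 11 * 3138428376721 = 34522712143931
11^26 = (11^13)^2 = 34522712143931^2 = 1191817653772720942460132761
11^52 = (11^26)^2 = 1191817653772720942460132761^2 = 1420429319844313329730664601483335671261683881745483121

Result: 1420429319844313329730664601483335671261683881745483121
Multiplications needed: 7 (7 lines after 11^1)

11^52 = 1420429319844313329730664601483335671261683881745483121. Using exponentiation by squaring, this requires 7 multiplications. The key idea: if the exponent is even, square the half-power; if odd, multiply by the base once.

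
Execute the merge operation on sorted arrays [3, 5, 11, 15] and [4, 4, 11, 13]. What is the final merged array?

Merging process:

Compare 3 vs 4: take 3 from left. Merged: [3]
Compare 5 vs 4: take 4 from right. Merged: [3, 4]
Compare 5 vs 4: take 4 from right. Merged: [3, 4, 4]
Compare 5 vs 11: take 5 from left. Merged: [3, 4, 4, 5]
Compare 11 vs 11: take 11 from left. Merged: [3, 4, 4, 5, 11]
Compare 15 vs 11: take 11 from right. Merged: [3, 4, 4, 5, 11, 11]
Compare 15 vs 13: take 13 from right. Merged: [3, 4, 4, 5, 11, 11, 13]
Append remaining from left: [15]. Merged: [3, 4, 4, 5, 11, 11, 13, 15]

Final merged array: [3, 4, 4, 5, 11, 11, 13, 15]
Total comparisons: 7

The merged array is [3, 4, 4, 5, 11, 11, 13, 15], requiring 7 comparisons. The merge step runs in O(n) time where n is the total number of elements.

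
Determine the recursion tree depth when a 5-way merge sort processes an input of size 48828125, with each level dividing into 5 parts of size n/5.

For divide and conquer with division factor 5:

Problem sizes at each level:
Level 0: 48828125
Level 1: 9765625
Level 2: 1953125
Level 3: 390625
Level 4: 78125
Level 5: 15625
Level 6: 3125
Level 7: 625
Level 8: 125
Level 9: 25
Level 10: 5
Level 11: 1

The root is level 0 and the size-1 base case is level 11 (the tree spans levels 0 through 11, i.e. 12 levels counting the root), so the depth is the number of divisions: log_5(48828125) = 11

The recursion tree depth is log_5(48828125) = 11. At each level, the problem size is divided by 5, so it takes 11 divisions to reduce to a base case of size 1. The algorithm makes 5 recursive calls at each level.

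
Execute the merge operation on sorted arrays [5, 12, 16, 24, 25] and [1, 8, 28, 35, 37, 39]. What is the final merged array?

Merging process:

Compare 5 vs 1: take 1 from right. Merged: [1]
Compare 5 vs 8: take 5 from left. Merged: [1, 5]
Compare 12 vs 8: take 8 from right. Merged: [1, 5, 8]
Compare 12 vs 28: take 12 from left. Merged: [1, 5, 8, 12]
Compare 16 vs 28: take 16 from left. Merged: [1, 5, 8, 12, 16]
Compare 24 vs 28: take 24 from left. Merged: [1, 5, 8, 12, 16, 24]
Compare 25 vs 28: take 25 from left. Merged: [1, 5, 8, 12, 16, 24, 25]
Append remaining from right: [28, 35, 37, 39]. Merged: [1, 5, 8, 12, 16, 24, 25, 28, 35, 37, 39]

Final merged array: [1, 5, 8, 12, 16, 24, 25, 28, 35, 37, 39]
Total comparisons: 7

The merged array is [1, 5, 8, 12, 16, 24, 25, 28, 35, 37, 39], requiring 7 comparisons. The merge step runs in O(n) time where n is the total number of elements.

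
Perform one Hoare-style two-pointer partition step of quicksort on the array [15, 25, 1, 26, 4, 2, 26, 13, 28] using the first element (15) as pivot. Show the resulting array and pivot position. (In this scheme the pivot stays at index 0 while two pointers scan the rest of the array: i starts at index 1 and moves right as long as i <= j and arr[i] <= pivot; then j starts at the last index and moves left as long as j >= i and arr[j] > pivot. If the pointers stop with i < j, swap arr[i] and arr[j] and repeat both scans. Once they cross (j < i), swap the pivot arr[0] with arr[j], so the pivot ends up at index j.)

Hoare-style two-pointer partition with pivot = 15:

Initial array: [15, 25, 1, 26, 4, 2, 26, 13, 28]

Pointers start at i = 1, j = 8.
i stops at index 1 (arr[1]=25 > 15), j stops at index 7 (arr[7]=13 <= 15): swap arr[1] and arr[7], array becomes [15, 13, 1, 26, 4, 2, 26, 25, 28]
i stops at index 3 (arr[3]=26 > 15), j stops at index 5 (arr[5]=2 <= 15): swap arr[3] and arr[5], array becomes [15, 13, 1, 2, 4, 26, 26, 25, 28]
i ends at 5, j ends at 4: the pointers have crossed (j < i), so scanning stops.

Swap pivot arr[0] with arr[4] to place pivot at position 4: [4, 13, 1, 2, 15, 26, 26, 25, 28]
Pivot position: 4

After partitioning with pivot 15, the array becomes [4, 13, 1, 2, 15, 26, 26, 25, 28]. The pivot is placed at index 4. All elements to the left of the pivot are <= 15, and all elements to the right are > 15.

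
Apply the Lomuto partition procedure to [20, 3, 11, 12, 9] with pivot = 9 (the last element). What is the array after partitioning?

Lomuto partition with pivot = 9:

Initial array: [20, 3, 11, 12, 9]

arr[0]=20 > 9: no swap
arr[1]=3 <= 9: swap with position 0, array becomes [3, 20, 11, 12, 9]
arr[2]=11 > 9: no swap
arr[3]=12 > 9: no swap

Place pivot at position 1: [3, 9, 11, 12, 20]
Pivot position: 1

After partitioning with pivot 9, the array becomes [3, 9, 11, 12, 20]. The pivot is placed at index 1. All elements to the left of the pivot are <= 9, and all elements to the right are > 9.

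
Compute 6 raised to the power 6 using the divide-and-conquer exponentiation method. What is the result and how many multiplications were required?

Computing 6^6 by squaring (build up from 6^1; each line after the first costs one multiplication):

6^1 = 6
6^2 = (6^1)^2 = 6^2 = 36
6^3 = 6 * 6^2 = 6 * 36 = 216
6^6 = (6^3)^2 = 216^2 = 46656

Result: 46656
Multiplications needed: 3 (3 lines after 6^1)

6^6 = 46656. Using exponentiation by squaring, this requires 3 multiplications. The key idea: if the exponent is even, square the half-power; if odd, multiply by the base once.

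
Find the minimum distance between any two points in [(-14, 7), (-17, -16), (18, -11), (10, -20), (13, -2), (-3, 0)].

Computing all pairwise distances among 6 points:

d((-14, 7), (-17, -16)) = 23.1948
d((-14, 7), (18, -11)) = 36.7151
d((-14, 7), (10, -20)) = 36.1248
d((-14, 7), (13, -2)) = 28.4605
d((-14, 7), (-3, 0)) = 13.0384
d((-17, -16), (18, -11)) = 35.3553
d((-17, -16), (10, -20)) = 27.2947
d((-17, -16), (13, -2)) = 33.1059
d((-17, -16), (-3, 0)) = 21.2603
d((18, -11), (10, -20)) = 12.0416
d((18, -11), (13, -2)) = 10.2956 <-- minimum
d((18, -11), (-3, 0)) = 23.7065
d((10, -20), (13, -2)) = 18.2483
d((10, -20), (-3, 0)) = 23.8537
d((13, -2), (-3, 0)) = 16.1245

Closest pair: (18, -11) and (13, -2) with distance 10.2956

The closest pair is (18, -11) and (13, -2) with Euclidean distance 10.2956. For 6 points, brute-force pairwise comparison is shown above. For large n, the divide-and-conquer algorithm (sort by x, recurse on halves, check the dividing strip) achieves O(n log n).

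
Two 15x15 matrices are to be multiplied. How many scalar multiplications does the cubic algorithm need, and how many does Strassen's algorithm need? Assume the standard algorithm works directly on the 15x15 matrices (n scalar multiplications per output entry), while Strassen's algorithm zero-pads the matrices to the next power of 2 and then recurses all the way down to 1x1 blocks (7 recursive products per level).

Matrix multiplication for 15x15 matrices:

Strassen's algorithm requires power-of-2 dimensions. Pad 15x15 to 16x16 (next power of 2).

Standard algorithm: 15^3 = 3375 multiplications
Strassen's algorithm: 7^(log2(16)) = 7^4 = 2401 multiplications
Savings: 3375 - 2401 = 974 multiplications

Standard: 3375 multiplications (15^3). Strassen: 2401 multiplications (7^4, after padding to 16x16). Strassen reduces 8 recursive multiplications to 7 at each level.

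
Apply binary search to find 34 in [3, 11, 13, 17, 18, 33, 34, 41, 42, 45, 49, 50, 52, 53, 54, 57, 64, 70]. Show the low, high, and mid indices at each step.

Binary search for 34 in [3, 11, 13, 17, 18, 33, 34, 41, 42, 45, 49, 50, 52, 53, 54, 57, 64, 70]:

lo=0, hi=17, mid=8, arr[mid]=42 -> 42 > 34, search left half
lo=0, hi=7, mid=3, arr[mid]=17 -> 17 < 34, search right half
lo=4, hi=7, mid=5, arr[mid]=33 -> 33 < 34, search right half
lo=6, hi=7, mid=6, arr[mid]=34 -> Found target at index 6!

Binary search finds 34 at index 6 after 4 comparisons. The search repeatedly halves the search space by comparing with the middle element.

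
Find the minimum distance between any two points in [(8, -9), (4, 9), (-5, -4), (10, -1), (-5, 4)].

Computing all pairwise distances among 5 points:

d((8, -9), (4, 9)) = 18.4391
d((8, -9), (-5, -4)) = 13.9284
d((8, -9), (10, -1)) = 8.2462
d((8, -9), (-5, 4)) = 18.3848
d((4, 9), (-5, -4)) = 15.8114
d((4, 9), (10, -1)) = 11.6619
d((4, 9), (-5, 4)) = 10.2956
d((-5, -4), (10, -1)) = 15.2971
d((-5, -4), (-5, 4)) = 8.0 <-- minimum
d((10, -1), (-5, 4)) = 15.8114

Closest pair: (-5, -4) and (-5, 4) with distance 8.0

The closest pair is (-5, -4) and (-5, 4) with Euclidean distance 8.0. For 5 points, brute-force pairwise comparison is shown above. For large n, the divide-and-conquer algorithm (sort by x, recurse on halves, check the dividing strip) achieves O(n log n).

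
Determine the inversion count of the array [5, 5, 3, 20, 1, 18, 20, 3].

Finding inversions in [5, 5, 3, 20, 1, 18, 20, 3]:

(0, 2): arr[0]=5 > arr[2]=3
(0, 4): arr[0]=5 > arr[4]=1
(0, 7): arr[0]=5 > arr[7]=3
(1, 2): arr[1]=5 > arr[2]=3
(1, 4): arr[1]=5 > arr[4]=1
(1, 7): arr[1]=5 > arr[7]=3
(2, 4): arr[2]=3 > arr[4]=1
(3, 4): arr[3]=20 > arr[4]=1
(3, 5): arr[3]=20 > arr[5]=18
(3, 7): arr[3]=20 > arr[7]=3
(5, 7): arr[5]=18 > arr[7]=3
(6, 7): arr[6]=20 > arr[7]=3

Total inversions: 12

The array has 12 inversion(s): (0,2), (0,4), (0,7), (1,2), (1,4), (1,7), (2,4), (3,4), (3,5), (3,7), (5,7), (6,7). Each pair (i,j) satisfies i < j and arr[i] > arr[j].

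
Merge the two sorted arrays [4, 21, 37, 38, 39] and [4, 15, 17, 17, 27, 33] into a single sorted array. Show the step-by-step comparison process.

Merging process:

Compare 4 vs 4: take 4 from left. Merged: [4]
Compare 21 vs 4: take 4 from right. Merged: [4, 4]
Compare 21 vs 15: take 15 from right. Merged: [4, 4, 15]
Compare 21 vs 17: take 17 from right. Merged: [4, 4, 15, 17]
Compare 21 vs 17: take 17 from right. Merged: [4, 4, 15, 17, 17]
Compare 21 vs 27: take 21 from left. Merged: [4, 4, 15, 17, 17, 21]
Compare 37 vs 27: take 27 from right. Merged: [4, 4, 15, 17, 17, 21, 27]
Compare 37 vs 33: take 33 from right. Merged: [4, 4, 15, 17, 17, 21, 27, 33]
Append remaining from left: [37, 38, 39]. Merged: [4, 4, 15, 17, 17, 21, 27, 33, 37, 38, 39]

Final merged array: [4, 4, 15, 17, 17, 21, 27, 33, 37, 38, 39]
Total comparisons: 8

The merged array is [4, 4, 15, 17, 17, 21, 27, 33, 37, 38, 39], requiring 8 comparisons. The merge step runs in O(n) time where n is the total number of elements.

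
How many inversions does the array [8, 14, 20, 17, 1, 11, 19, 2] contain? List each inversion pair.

Finding inversions in [8, 14, 20, 17, 1, 11, 19, 2]:

(0, 4): arr[0]=8 > arr[4]=1
(0, 7): arr[0]=8 > arr[7]=2
(1, 4): arr[1]=14 > arr[4]=1
(1, 5): arr[1]=14 > arr[5]=11
(1, 7): arr[1]=14 > arr[7]=2
(2, 3): arr[2]=20 > arr[3]=17
(2, 4): arr[2]=20 > arr[4]=1
(2, 5): arr[2]=20 > arr[5]=11
(2, 6): arr[2]=20 > arr[6]=19
(2, 7): arr[2]=20 > arr[7]=2
(3, 4): arr[3]=17 > arr[4]=1
(3, 5): arr[3]=17 > arr[5]=11
(3, 7): arr[3]=17 > arr[7]=2
(5, 7): arr[5]=11 > arr[7]=2
(6, 7): arr[6]=19 > arr[7]=2

Total inversions: 15

The array has 15 inversion(s): (0,4), (0,7), (1,4), (1,5), (1,7), (2,3), (2,4), (2,5), (2,6), (2,7), (3,4), (3,5), (3,7), (5,7), (6,7). Each pair (i,j) satisfies i < j and arr[i] > arr[j].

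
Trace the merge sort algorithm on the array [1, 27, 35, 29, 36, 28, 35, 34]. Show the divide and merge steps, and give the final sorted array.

Merge sort trace:

Split: [1, 27, 35, 29, 36, 28, 35, 34] -> [1, 27, 35, 29] and [36, 28, 35, 34]
  Split: [1, 27, 35, 29] -> [1, 27] and [35, 29]
    Split: [1, 27] -> [1] and [27]
    Merge: [1] + [27] -> [1, 27]
    Split: [35, 29] -> [35] and [29]
    Merge: [35] + [29] -> [29, 35]
  Merge: [1, 27] + [29, 35] -> [1, 27, 29, 35]
  Split: [36, 28, 35, 34] -> [36, 28] and [35, 34]
    Split: [36, 28] -> [36] and [28]
    Merge: [36] + [28] -> [28, 36]
    Split: [35, 34] -> [35] and [34]
    Merge: [35] + [34] -> [34, 35]
  Merge: [28, 36] + [34, 35] -> [28, 34, 35, 36]
Merge: [1, 27, 29, 35] + [28, 34, 35, 36] -> [1, 27, 28, 29, 34, 35, 35, 36]

Final sorted array: [1, 27, 28, 29, 34, 35, 35, 36]

The merge sort proceeds by recursively splitting the array and merging sorted halves.
After all merges, the sorted array is [1, 27, 28, 29, 34, 35, 35, 36].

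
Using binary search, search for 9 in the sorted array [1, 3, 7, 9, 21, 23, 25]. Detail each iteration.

Binary search for 9 in [1, 3, 7, 9, 21, 23, 25]:

lo=0, hi=6, mid=3, arr[mid]=9 -> Found target at index 3!

Binary search finds 9 at index 3 after 1 comparisons. The search repeatedly halves the search space by comparing with the middle element.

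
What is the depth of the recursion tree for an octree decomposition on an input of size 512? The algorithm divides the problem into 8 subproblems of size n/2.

For divide and conquer with division factor 2:

Problem sizes at each level:
Level 0: 512
Level 1: 256
Level 2: 128
Level 3: 64
Level 4: 32
Level 5: 16
Level 6: 8
Level 7: 4
Level 8: 2
Level 9: 1

The root is level 0 and the size-1 base case is level 9 (the tree spans levels 0 through 9, i.e. 10 levels counting the root), so the depth is the number of divisions: log_2(512) = 9

The recursion tree depth is log_2(512) = 9. At each level, the problem size is divided by 2, so it takes 9 divisions to reduce to a base case of size 1. The algorithm makes 8 recursive calls at each level.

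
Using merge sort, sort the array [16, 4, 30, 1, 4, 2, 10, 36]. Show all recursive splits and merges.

Merge sort trace:

Split: [16, 4, 30, 1, 4, 2, 10, 36] -> [16, 4, 30, 1] and [4, 2, 10, 36]
  Split: [16, 4, 30, 1] -> [16, 4] and [30, 1]
    Split: [16, 4] -> [16] and [4]
    Merge: [16] + [4] -> [4, 16]
    Split: [30, 1] -> [30] and [1]
    Merge: [30] + [1] -> [1, 30]
  Merge: [4, 16] + [1, 30] -> [1, 4, 16, 30]
  Split: [4, 2, 10, 36] -> [4, 2] and [10, 36]
    Split: [4, 2] -> [4] and [2]
    Merge: [4] + [2] -> [2, 4]
    Split: [10, 36] -> [10] and [36]
    Merge: [10] + [36] -> [10, 36]
  Merge: [2, 4] + [10, 36] -> [2, 4, 10, 36]
Merge: [1, 4, 16, 30] + [2, 4, 10, 36] -> [1, 2, 4, 4, 10, 16, 30, 36]

Final sorted array: [1, 2, 4, 4, 10, 16, 30, 36]

The merge sort proceeds by recursively splitting the array and merging sorted halves.
After all merges, the sorted array is [1, 2, 4, 4, 10, 16, 30, 36].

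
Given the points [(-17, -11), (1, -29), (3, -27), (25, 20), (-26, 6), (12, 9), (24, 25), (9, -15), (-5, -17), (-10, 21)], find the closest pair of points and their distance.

Computing all pairwise distances among 10 points:

d((-17, -11), (1, -29)) = 25.4558
d((-17, -11), (3, -27)) = 25.6125
d((-17, -11), (25, 20)) = 52.2015
d((-17, -11), (-26, 6)) = 19.2354
d((-17, -11), (12, 9)) = 35.2278
d((-17, -11), (24, 25)) = 54.5619
d((-17, -11), (9, -15)) = 26.3059
d((-17, -11), (-5, -17)) = 13.4164
d((-17, -11), (-10, 21)) = 32.7567
d((1, -29), (3, -27)) = 2.8284 <-- minimum
d((1, -29), (25, 20)) = 54.5619
d((1, -29), (-26, 6)) = 44.2041
d((1, -29), (12, 9)) = 39.5601
d((1, -29), (24, 25)) = 58.6941
d((1, -29), (9, -15)) = 16.1245
d((1, -29), (-5, -17)) = 13.4164
d((1, -29), (-10, 21)) = 51.1957
d((3, -27), (25, 20)) = 51.8941
d((3, -27), (-26, 6)) = 43.9318
d((3, -27), (12, 9)) = 37.108
d((3, -27), (24, 25)) = 56.0803
d((3, -27), (9, -15)) = 13.4164
d((3, -27), (-5, -17)) = 12.8062
d((3, -27), (-10, 21)) = 49.7293
d((25, 20), (-26, 6)) = 52.8867
d((25, 20), (12, 9)) = 17.0294
d((25, 20), (24, 25)) = 5.099
d((25, 20), (9, -15)) = 38.4838
d((25, 20), (-5, -17)) = 47.634
d((25, 20), (-10, 21)) = 35.0143
d((-26, 6), (12, 9)) = 38.1182
d((-26, 6), (24, 25)) = 53.4883
d((-26, 6), (9, -15)) = 40.8167
d((-26, 6), (-5, -17)) = 31.1448
d((-26, 6), (-10, 21)) = 21.9317
d((12, 9), (24, 25)) = 20.0
d((12, 9), (9, -15)) = 24.1868
d((12, 9), (-5, -17)) = 31.0644
d((12, 9), (-10, 21)) = 25.0599
d((24, 25), (9, -15)) = 42.72
d((24, 25), (-5, -17)) = 51.0392
d((24, 25), (-10, 21)) = 34.2345
d((9, -15), (-5, -17)) = 14.1421
d((9, -15), (-10, 21)) = 40.7063
d((-5, -17), (-10, 21)) = 38.3275

Closest pair: (1, -29) and (3, -27) with distance 2.8284

The closest pair is (1, -29) and (3, -27) with Euclidean distance 2.8284. For 10 points, brute-force pairwise comparison is shown above. For large n, the divide-and-conquer algorithm (sort by x, recurse on halves, check the dividing strip) achieves O(n log n).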